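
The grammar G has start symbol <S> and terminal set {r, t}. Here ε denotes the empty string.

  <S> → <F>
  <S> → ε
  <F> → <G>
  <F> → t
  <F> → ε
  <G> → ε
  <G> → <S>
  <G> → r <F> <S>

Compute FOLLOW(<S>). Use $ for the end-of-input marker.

{$, r, t}

FIRST(<S>) = {ε, r, t}  (via <F>)
FIRST(<G>) = {ε, r, t}  (via <S>)
FIRST(<F>) = {ε, r, t}  (via <G>)
FOLLOW(<S>) includes $ since <S> is the start symbol.
FOLLOW(<S>): in <G>→<S>, the suffix after <S> is empty, so FOLLOW(<S>) ⊇ FOLLOW(<G>) = {$, r, t}; in <G>→r <F> <S>, the suffix after <S> is empty, so FOLLOW(<S>) ⊇ FOLLOW(<G>) = {$, r, t}. Thus FOLLOW(<S>) = {$, r, t}.
FOLLOW(<F>): in <S>→<F>, the suffix after <F> is empty, so FOLLOW(<F>) ⊇ FOLLOW(<S>) = {$, r, t}; in <G>→r <F> <S>, <F> is followed by <S> with FIRST {ε, r, t}; in <G>→r <F> <S>, the suffix after <F> is nullable, so FOLLOW(<F>) ⊇ FOLLOW(<G>) = {$, r, t}. Thus FOLLOW(<F>) = {$, r, t}.
FOLLOW(<G>): in <F>→<G>, the suffix after <G> is empty, so FOLLOW(<G>) ⊇ FOLLOW(<F>) = {$, r, t}. Thus FOLLOW(<G>) = {$, r, t}.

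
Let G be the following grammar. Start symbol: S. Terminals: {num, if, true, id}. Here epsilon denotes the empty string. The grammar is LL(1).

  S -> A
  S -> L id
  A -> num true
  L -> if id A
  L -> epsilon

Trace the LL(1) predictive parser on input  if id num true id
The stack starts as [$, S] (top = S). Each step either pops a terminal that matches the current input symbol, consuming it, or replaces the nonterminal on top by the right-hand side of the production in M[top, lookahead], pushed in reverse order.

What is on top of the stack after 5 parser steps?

num

     Stack         Input                Action
  1  $ S           if id num true id $  expand S -> L id
  2  $ id L        if id num true id $  expand L -> if id A
  3  $ id A id if  if id num true id $  match if
  4  $ id A id     id num true id $     match id
  5  $ id A        num true id $        expand A -> num true
Stack after step 5: $ id true num (top = num).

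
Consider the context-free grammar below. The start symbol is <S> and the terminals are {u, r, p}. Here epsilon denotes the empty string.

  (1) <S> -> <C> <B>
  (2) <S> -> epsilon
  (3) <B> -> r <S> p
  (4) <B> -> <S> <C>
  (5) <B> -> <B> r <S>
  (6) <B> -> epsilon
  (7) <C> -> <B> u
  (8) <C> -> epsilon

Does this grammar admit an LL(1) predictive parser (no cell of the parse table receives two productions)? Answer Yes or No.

No

FIRST(<S>) = {epsilon, r, u}
FIRST(<B>) = {epsilon, r, u}
FIRST(<C>) = {epsilon, r, u}
FOLLOW(<S>) = {$, p, r, u}
FOLLOW(<B>) = {$, p, r, u}
FOLLOW(<C>) = {$, p, r, u}
Cell M[<B>, $] receives both <B> -> <S> <C> and <B> -> epsilon — the grammar is not LL(1).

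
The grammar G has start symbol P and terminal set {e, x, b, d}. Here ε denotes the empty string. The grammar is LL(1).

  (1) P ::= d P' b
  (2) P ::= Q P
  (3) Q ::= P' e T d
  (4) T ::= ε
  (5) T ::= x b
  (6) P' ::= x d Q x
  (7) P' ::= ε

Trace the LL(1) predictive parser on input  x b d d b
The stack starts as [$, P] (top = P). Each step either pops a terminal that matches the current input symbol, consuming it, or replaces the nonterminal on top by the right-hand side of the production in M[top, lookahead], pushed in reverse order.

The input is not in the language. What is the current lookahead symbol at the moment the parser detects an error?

b

step 1: stack=$ P  input=x b d d b $  — expand P ::= Q P
step 2: stack=$ P Q  input=x b d d b $  — expand Q ::= P' e T d
step 3: stack=$ P d T e P'  input=x b d d b $  — expand P' ::= x d Q x
step 4: stack=$ P d T e x Q d x  input=x b d d b $  — match x
step 5: stack=$ P d T e x Q d  input=b d d b $  — error: top is terminal d but lookahead is b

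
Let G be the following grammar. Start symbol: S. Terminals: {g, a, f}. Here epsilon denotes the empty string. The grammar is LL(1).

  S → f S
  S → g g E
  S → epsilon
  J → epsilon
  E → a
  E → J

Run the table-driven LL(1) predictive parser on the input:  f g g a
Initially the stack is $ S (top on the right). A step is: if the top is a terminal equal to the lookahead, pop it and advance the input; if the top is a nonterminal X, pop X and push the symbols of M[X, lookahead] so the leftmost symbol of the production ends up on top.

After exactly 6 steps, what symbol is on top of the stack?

step 1: stack=$ S  input=f g g a $  — expand S → f S
step 2: stack=$ S f  input=f g g a $  — match f
step 3: stack=$ S  input=g g a $  — expand S → g g E
step 4: stack=$ E g g  input=g g a $  — match g
step 5: stack=$ E g  input=g a $  — match g
step 6: stack=$ E  input=a $  — expand E → a
Stack after step 6: $ a (top = a).

a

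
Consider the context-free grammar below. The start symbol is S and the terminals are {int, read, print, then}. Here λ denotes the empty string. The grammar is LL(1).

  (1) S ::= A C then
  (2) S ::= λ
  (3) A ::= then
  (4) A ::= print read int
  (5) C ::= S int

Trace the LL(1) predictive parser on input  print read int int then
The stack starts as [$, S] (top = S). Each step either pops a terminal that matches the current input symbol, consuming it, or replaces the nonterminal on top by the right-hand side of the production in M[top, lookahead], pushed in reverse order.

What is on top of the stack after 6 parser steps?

step 1: stack=$ S  input=print read int int then $  — expand S ::= A C then
step 2: stack=$ then C A  input=print read int int then $  — expand A ::= print read int
step 3: stack=$ then C int read print  input=print read int int then $  — match print
step 4: stack=$ then C int read  input=read int int then $  — match read
step 5: stack=$ then C int  input=int int then $  — match int
step 6: stack=$ then C  input=int then $  — expand C ::= S int
Stack after step 6: $ then int S (top = S).

S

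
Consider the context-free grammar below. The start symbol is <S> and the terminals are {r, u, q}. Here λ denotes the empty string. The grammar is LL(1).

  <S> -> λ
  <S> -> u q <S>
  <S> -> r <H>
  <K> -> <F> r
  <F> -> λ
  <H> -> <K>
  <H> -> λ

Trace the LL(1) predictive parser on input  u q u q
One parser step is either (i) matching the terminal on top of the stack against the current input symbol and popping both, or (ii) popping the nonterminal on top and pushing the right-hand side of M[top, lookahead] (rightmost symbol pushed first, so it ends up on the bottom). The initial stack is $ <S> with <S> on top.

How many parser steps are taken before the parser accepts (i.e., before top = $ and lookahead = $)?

7

step 1: stack=$ <S>  input=u q u q $  — expand <S> -> u q <S>
step 2: stack=$ <S> q u  input=u q u q $  — match u
step 3: stack=$ <S> q  input=q u q $  — match q
step 4: stack=$ <S>  input=u q $  — expand <S> -> u q <S>
step 5: stack=$ <S> q u  input=u q $  — match u
step 6: stack=$ <S> q  input=q $  — match q
step 7: stack=$ <S>  input=$  — expand <S> -> λ
Accept reached after 7 steps.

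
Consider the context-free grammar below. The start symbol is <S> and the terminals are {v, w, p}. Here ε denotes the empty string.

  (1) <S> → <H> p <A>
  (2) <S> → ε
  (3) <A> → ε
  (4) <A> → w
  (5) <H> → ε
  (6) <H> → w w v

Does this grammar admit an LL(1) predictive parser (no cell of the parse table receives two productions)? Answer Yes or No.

FIRST(<S>) = {ε, p, w}
FIRST(<A>) = {ε, w}
FIRST(<H>) = {ε, w}
FOLLOW(<S>) = {$}
FOLLOW(<A>) = {$}
FOLLOW(<H>) = {p}
Each cell of M receives at most one production.

Yes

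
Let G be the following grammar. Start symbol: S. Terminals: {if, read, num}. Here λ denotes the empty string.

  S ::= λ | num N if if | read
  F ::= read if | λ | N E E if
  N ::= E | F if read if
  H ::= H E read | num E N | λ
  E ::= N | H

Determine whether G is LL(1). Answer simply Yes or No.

No

FIRST(S) = {λ, num, read}
FIRST(F) = {λ, if, num, read}
FIRST(N) = {λ, if, num, read}
FIRST(H) = {λ, if, num, read}
FIRST(E) = {λ, if, num, read}
FOLLOW(S) = {$}
FOLLOW(F) = {if}
FOLLOW(N) = {if, num, read}
FOLLOW(H) = {if, num, read}
FOLLOW(E) = {if, num, read}
Cell M[E, if] receives both E ::= N and E ::= H — the grammar is not LL(1).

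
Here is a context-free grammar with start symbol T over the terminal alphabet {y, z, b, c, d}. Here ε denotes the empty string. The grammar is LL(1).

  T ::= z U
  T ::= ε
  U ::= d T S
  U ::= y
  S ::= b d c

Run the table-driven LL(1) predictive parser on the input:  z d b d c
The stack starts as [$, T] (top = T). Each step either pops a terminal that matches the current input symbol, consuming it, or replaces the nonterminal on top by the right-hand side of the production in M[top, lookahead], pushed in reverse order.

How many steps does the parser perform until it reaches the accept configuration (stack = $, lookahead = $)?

9

     Stack    Input        Action
  1  $ T      z d b d c $  expand T ::= z U
  2  $ U z    z d b d c $  match z
  3  $ U      d b d c $    expand U ::= d T S
  4  $ S T d  d b d c $    match d
  5  $ S T    b d c $      expand T ::= ε
  6  $ S      b d c $      expand S ::= b d c
  7  $ c d b  b d c $      match b
  8  $ c d    d c $        match d
  9  $ c      c $          match c
Accept reached after 9 steps.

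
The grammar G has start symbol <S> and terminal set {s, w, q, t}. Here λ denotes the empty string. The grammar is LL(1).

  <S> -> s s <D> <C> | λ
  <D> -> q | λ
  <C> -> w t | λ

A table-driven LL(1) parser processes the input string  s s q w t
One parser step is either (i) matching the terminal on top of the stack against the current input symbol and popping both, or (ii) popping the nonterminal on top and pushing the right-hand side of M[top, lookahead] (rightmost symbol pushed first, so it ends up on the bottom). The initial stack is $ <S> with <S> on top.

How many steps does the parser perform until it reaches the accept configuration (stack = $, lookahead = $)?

8

     Stack          Input        Action
  1  $ <S>          s s q w t $  expand <S> -> s s <D> <C>
  2  $ <C> <D> s s  s s q w t $  match s
  3  $ <C> <D> s    s q w t $    match s
  4  $ <C> <D>      q w t $      expand <D> -> q
  5  $ <C> q        q w t $      match q
  6  $ <C>          w t $        expand <C> -> w t
  7  $ t w          w t $        match w
  8  $ t            t $          match t
Accept reached after 8 steps.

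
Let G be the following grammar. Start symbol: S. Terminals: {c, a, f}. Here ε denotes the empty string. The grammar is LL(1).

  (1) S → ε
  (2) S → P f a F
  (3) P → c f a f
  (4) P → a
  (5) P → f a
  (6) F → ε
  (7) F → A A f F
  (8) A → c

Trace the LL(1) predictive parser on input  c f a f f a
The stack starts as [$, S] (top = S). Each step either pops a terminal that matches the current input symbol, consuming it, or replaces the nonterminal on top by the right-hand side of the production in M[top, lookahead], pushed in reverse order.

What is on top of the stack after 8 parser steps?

     Stack            Input          Action
  1  $ S              c f a f f a $  expand S → P f a F
  2  $ F a f P        c f a f f a $  expand P → c f a f
  3  $ F a f f a f c  c f a f f a $  match c
  4  $ F a f f a f    f a f f a $    match f
  5  $ F a f f a      a f f a $      match a
  6  $ F a f f        f f a $        match f
  7  $ F a f          f a $          match f
  8  $ F a            a $            match a
Stack after step 8: $ F (top = F).

F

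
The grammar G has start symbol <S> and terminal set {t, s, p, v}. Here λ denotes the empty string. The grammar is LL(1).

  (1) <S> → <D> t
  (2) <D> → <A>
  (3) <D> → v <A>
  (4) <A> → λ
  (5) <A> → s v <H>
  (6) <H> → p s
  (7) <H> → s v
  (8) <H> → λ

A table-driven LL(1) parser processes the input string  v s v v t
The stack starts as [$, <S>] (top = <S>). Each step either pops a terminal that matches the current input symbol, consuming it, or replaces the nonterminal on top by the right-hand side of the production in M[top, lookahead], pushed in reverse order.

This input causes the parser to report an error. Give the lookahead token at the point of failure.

v

     Stack        Input        Action
  1  $ <S>        v s v v t $  expand <S> → <D> t
  2  $ t <D>      v s v v t $  expand <D> → v <A>
  3  $ t <A> v    v s v v t $  match v
  4  $ t <A>      s v v t $    expand <A> → s v <H>
  5  $ t <H> v s  s v v t $    match s
  6  $ t <H> v    v v t $      match v
  7  $ t <H>      v t $        error: M[<H>, v] is empty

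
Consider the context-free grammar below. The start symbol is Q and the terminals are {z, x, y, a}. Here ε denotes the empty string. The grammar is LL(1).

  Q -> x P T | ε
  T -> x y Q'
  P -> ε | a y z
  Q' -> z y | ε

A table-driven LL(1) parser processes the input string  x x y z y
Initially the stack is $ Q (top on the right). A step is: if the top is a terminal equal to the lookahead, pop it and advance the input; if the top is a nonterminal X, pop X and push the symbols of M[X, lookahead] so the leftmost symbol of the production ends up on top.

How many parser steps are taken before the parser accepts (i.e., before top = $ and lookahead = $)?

     Stack     Input        Action
  1  $ Q       x x y z y $  expand Q -> x P T
  2  $ T P x   x x y z y $  match x
  3  $ T P     x y z y $    expand P -> ε
  4  $ T       x y z y $    expand T -> x y Q'
  5  $ Q' y x  x y z y $    match x
  6  $ Q' y    y z y $      match y
  7  $ Q'      z y $        expand Q' -> z y
  8  $ y z     z y $        match z
  9  $ y       y $          match y
Accept reached after 9 steps.

9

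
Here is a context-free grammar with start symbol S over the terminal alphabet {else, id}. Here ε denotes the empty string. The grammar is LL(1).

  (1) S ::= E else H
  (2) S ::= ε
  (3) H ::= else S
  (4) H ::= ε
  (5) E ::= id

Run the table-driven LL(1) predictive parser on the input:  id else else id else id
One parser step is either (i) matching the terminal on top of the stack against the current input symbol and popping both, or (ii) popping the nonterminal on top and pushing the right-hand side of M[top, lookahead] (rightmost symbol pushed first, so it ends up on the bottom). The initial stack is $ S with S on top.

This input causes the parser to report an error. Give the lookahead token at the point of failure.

step 1: stack=$ S  input=id else else id else id $  — expand S ::= E else H
step 2: stack=$ H else E  input=id else else id else id $  — expand E ::= id
step 3: stack=$ H else id  input=id else else id else id $  — match id
step 4: stack=$ H else  input=else else id else id $  — match else
step 5: stack=$ H  input=else id else id $  — expand H ::= else S
step 6: stack=$ S else  input=else id else id $  — match else
step 7: stack=$ S  input=id else id $  — expand S ::= E else H
step 8: stack=$ H else E  input=id else id $  — expand E ::= id
step 9: stack=$ H else id  input=id else id $  — match id
step 10: stack=$ H else  input=else id $  — match else
step 11: stack=$ H  input=id $  — error: M[H, id] is empty

id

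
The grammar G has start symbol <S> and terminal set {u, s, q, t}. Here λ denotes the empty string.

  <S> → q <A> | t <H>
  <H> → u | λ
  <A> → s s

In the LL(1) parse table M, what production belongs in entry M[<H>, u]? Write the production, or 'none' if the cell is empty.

FIRST(<S>): from <S>→q <A> we get {q}; from <S>→t <H> we get {t}. So FIRST(<S>) = {q, t}.
FIRST(<H>): from <H>→u we get {u}; from <H>→λ we get {λ}. So FIRST(<H>) = {λ, u}.
FIRST(<A>): from <A>→s s we get {s}. So FIRST(<A>) = {s}.
FOLLOW(<S>) includes $ since <S> is the start symbol.
FOLLOW(<S>): <S> appears on no right-hand side. Thus FOLLOW(<S>) = {$}.
FOLLOW(<H>): in <S>→t <H>, the suffix after <H> is empty, so FOLLOW(<H>) ⊇ FOLLOW(<S>) = {$}. Thus FOLLOW(<H>) = {$}.
For <H> → u: FIRST(u) = {u}, so it goes in M[<H>, t] for t ∈ {u}.
For <H> → λ: FIRST(λ) = {λ}, so it goes in M[<H>, t] for t ∈ {}; since λ ∈ FIRST, also for every t ∈ FOLLOW(<H>) = {$}.

<H> → u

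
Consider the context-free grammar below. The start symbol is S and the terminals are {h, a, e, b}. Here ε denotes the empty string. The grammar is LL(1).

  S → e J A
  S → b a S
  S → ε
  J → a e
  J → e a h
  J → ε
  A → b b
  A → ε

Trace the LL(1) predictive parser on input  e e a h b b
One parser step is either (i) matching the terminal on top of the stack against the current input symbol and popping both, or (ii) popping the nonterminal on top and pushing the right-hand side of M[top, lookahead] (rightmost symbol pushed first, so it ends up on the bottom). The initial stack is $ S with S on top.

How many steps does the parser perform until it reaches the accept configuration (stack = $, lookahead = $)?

     Stack      Input          Action
  1  $ S        e e a h b b $  expand S → e J A
  2  $ A J e    e e a h b b $  match e
  3  $ A J      e a h b b $    expand J → e a h
  4  $ A h a e  e a h b b $    match e
  5  $ A h a    a h b b $      match a
  6  $ A h      h b b $        match h
  7  $ A        b b $          expand A → b b
  8  $ b b      b b $          match b
  9  $ b        b $            match b
Accept reached after 9 steps.

9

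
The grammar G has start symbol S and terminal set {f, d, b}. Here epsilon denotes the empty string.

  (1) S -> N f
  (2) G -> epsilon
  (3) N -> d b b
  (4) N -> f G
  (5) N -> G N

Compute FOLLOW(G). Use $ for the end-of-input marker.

{d, f}

FIRST(G): from G->epsilon we get {epsilon}. So FIRST(G) = {epsilon}.
FIRST(N): from N->d b b we get {d}; from N->f G we get {f}; from N->G N we get {d, f}. So FIRST(N) = {d, f}.
FIRST(S): from S->N f we get {d, f}. So FIRST(S) = {d, f}.
FOLLOW(S) includes $ since S is the start symbol.
FOLLOW(S): S appears on no right-hand side. Thus FOLLOW(S) = {$}.
FOLLOW(N): in S->N f, N is followed by f with FIRST {f}; in N->G N, the suffix after N is empty (adds nothing new). Thus FOLLOW(N) = {f}.
FOLLOW(G): in N->f G, the suffix after G is empty, so FOLLOW(G) ⊇ FOLLOW(N) = {f}; in N->G N, G is followed by N with FIRST {d, f}. Thus FOLLOW(G) = {d, f}.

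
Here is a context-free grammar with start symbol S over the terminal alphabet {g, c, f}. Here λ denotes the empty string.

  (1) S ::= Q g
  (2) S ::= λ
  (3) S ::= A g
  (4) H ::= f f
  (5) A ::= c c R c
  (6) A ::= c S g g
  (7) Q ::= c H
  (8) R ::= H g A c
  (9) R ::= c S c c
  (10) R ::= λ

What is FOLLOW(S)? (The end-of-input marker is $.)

FIRST(H) = {f}
FIRST(A) = {c}
FIRST(Q) = {c}
FIRST(S) = {λ, c}  (via Q g, A g)
FIRST(R) = {λ, c, f}  (via H g A c)
FOLLOW(S) includes $ since S is the start symbol.
FOLLOW(S): in A::=c S g g, S is followed by g g with FIRST {g}; in R::=c S c c, S is followed by c c with FIRST {c}. Thus FOLLOW(S) = {$, c, g}.
FOLLOW(A): in S::=A g, A is followed by g with FIRST {g}; in R::=H g A c, A is followed by c with FIRST {c}. Thus FOLLOW(A) = {c, g}.
FOLLOW(Q): in S::=Q g, Q is followed by g with FIRST {g}. Thus FOLLOW(Q) = {g}.
FOLLOW(H): in Q::=c H, the suffix after H is empty, so FOLLOW(H) ⊇ FOLLOW(Q) = {g}; in R::=H g A c, H is followed by g A c with FIRST {g}. Thus FOLLOW(H) = {g}.
FOLLOW(R): in A::=c c R c, R is followed by c with FIRST {c}. Thus FOLLOW(R) = {c}.

{$, c, g}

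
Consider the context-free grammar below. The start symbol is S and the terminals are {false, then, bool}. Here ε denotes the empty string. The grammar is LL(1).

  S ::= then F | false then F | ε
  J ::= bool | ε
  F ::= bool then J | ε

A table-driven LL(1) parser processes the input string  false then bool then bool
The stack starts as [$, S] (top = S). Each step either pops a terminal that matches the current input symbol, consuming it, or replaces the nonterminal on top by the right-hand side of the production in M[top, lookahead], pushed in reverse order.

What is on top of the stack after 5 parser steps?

then

step 1: stack=$ S  input=false then bool then bool $  — expand S ::= false then F
step 2: stack=$ F then false  input=false then bool then bool $  — match false
step 3: stack=$ F then  input=then bool then bool $  — match then
step 4: stack=$ F  input=bool then bool $  — expand F ::= bool then J
step 5: stack=$ J then bool  input=bool then bool $  — match bool
Stack after step 5: $ J then (top = then).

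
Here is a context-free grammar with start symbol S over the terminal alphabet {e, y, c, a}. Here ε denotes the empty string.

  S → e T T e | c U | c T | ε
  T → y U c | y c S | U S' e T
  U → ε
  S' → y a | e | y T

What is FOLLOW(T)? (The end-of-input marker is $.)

FIRST(S): from S→e T T e we get {e}; from S→c U we get {c}; from S→c T we get {c}; from S→ε we get {ε}. So FIRST(S) = {ε, c, e}.
FIRST(U): from U→ε we get {ε}. So FIRST(U) = {ε}.
FIRST(S'): from S'→y a we get {y}; from S'→e we get {e}; from S'→y T we get {y}. So FIRST(S') = {e, y}.
FIRST(T): from T→y U c we get {y}; from T→y c S we get {y}; from T→U S' e T we get {e, y}. So FIRST(T) = {e, y}.
FOLLOW(S) includes $ since S is the start symbol.
FOLLOW(S'): in T→U S' e T, S' is followed by e T with FIRST {e}. Thus FOLLOW(S') = {e}.
FOLLOW(S): in T→y c S, the suffix after S is empty, so FOLLOW(S) ⊇ FOLLOW(T) = {$, e, y}. Thus FOLLOW(S) = {$, e, y}.
FOLLOW(T): in S→e T T e (occurrence 1), T is followed by T e with FIRST {e, y}; in S→e T T e (occurrence 2), T is followed by e with FIRST {e}; in S→c T, the suffix after T is empty, so FOLLOW(T) ⊇ FOLLOW(S) = {$, e, y}; in T→U S' e T, the suffix after T is empty (adds nothing new); in S'→y T, the suffix after T is empty, so FOLLOW(T) ⊇ FOLLOW(S') = {e}. Thus FOLLOW(T) = {$, e, y}.
FOLLOW(U): in S→c U, the suffix after U is empty, so FOLLOW(U) ⊇ FOLLOW(S) = {$, e, y}; in T→y U c, U is followed by c with FIRST {c}; in T→U S' e T, U is followed by S' e T with FIRST {e, y}. Thus FOLLOW(U) = {$, c, e, y}.

{$, e, y}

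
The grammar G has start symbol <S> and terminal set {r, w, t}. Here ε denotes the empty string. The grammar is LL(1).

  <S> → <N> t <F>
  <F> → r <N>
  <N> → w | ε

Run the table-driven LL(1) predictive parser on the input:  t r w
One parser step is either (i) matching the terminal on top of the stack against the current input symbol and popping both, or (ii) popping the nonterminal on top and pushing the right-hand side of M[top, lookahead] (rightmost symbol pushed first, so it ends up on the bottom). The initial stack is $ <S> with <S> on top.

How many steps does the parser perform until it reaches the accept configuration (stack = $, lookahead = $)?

7

     Stack        Input    Action
  1  $ <S>        t r w $  expand <S> → <N> t <F>
  2  $ <F> t <N>  t r w $  expand <N> → ε
  3  $ <F> t      t r w $  match t
  4  $ <F>        r w $    expand <F> → r <N>
  5  $ <N> r      r w $    match r
  6  $ <N>        w $      expand <N> → w
  7  $ w          w $      match w
Accept reached after 7 steps.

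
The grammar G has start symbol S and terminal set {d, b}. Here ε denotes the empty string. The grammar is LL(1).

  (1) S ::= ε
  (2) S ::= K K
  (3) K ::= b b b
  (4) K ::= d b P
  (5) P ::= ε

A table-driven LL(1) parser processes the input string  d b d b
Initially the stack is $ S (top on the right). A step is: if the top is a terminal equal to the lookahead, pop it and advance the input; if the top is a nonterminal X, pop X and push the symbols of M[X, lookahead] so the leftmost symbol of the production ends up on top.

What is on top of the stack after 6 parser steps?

d

     Stack      Input      Action
  1  $ S        d b d b $  expand S ::= K K
  2  $ K K      d b d b $  expand K ::= d b P
  3  $ K P b d  d b d b $  match d
  4  $ K P b    b d b $    match b
  5  $ K P      d b $      expand P ::= ε
  6  $ K        d b $      expand K ::= d b P
Stack after step 6: $ P b d (top = d).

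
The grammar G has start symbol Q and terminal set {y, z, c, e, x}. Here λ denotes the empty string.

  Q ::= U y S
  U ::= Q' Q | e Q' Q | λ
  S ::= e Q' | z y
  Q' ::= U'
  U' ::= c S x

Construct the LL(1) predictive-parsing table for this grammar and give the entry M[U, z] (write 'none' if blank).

none

FIRST(S) = {e, z}
FIRST(U') = {c}
FIRST(Q') = {c}  (via U')
FIRST(U) = {λ, c, e}  (via Q' Q)
FIRST(Q) = {c, e, y}  (via U y S)
FOLLOW(Q) includes $ since Q is the start symbol.
FOLLOW(U): in Q::=U y S, U is followed by y S with FIRST {y}. Thus FOLLOW(U) = {y}.
For U ::= Q' Q: FIRST(Q' Q) = {c}, so it goes in M[U, t] for t ∈ {c}.
For U ::= e Q' Q: FIRST(e Q' Q) = {e}, so it goes in M[U, t] for t ∈ {e}.
For U ::= λ: FIRST(λ) = {λ}, so it goes in M[U, t] for t ∈ {}; since λ ∈ FIRST, also for every t ∈ FOLLOW(U) = {y}.
None of these place a production in M[U, z].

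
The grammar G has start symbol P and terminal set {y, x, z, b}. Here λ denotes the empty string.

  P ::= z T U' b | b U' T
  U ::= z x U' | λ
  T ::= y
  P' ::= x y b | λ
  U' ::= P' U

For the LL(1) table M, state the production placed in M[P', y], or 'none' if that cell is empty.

FIRST(P): from P::=z T U' b we get {z}; from P::=b U' T we get {b}. So FIRST(P) = {b, z}.
FIRST(U): from U::=z x U' we get {z}; from U::=λ we get {λ}. So FIRST(U) = {λ, z}.
FIRST(T): from T::=y we get {y}. So FIRST(T) = {y}.
FIRST(P'): from P'::=x y b we get {x}; from P'::=λ we get {λ}. So FIRST(P') = {λ, x}.
FIRST(U'): from U'::=P' U we get {λ, x, z}. So FIRST(U') = {λ, x, z}.
FOLLOW(P) includes $ since P is the start symbol.
FOLLOW(U'): in P::=z T U' b, U' is followed by b with FIRST {b}; in P::=b U' T, U' is followed by T with FIRST {y}; in U::=z x U', the suffix after U' is empty, so FOLLOW(U') ⊇ FOLLOW(U) = {b, y}. Thus FOLLOW(U') = {b, y}.
FOLLOW(P'): in U'::=P' U, P' is followed by U with FIRST {λ, z}; in U'::=P' U, the suffix after P' is nullable, so FOLLOW(P') ⊇ FOLLOW(U') = {b, y}. Thus FOLLOW(P') = {b, y, z}.
For P' ::= x y b: FIRST(x y b) = {x}, so it goes in M[P', t] for t ∈ {x}.
For P' ::= λ: FIRST(λ) = {λ}, so it goes in M[P', t] for t ∈ {}; since λ ∈ FIRST, also for every t ∈ FOLLOW(P') = {b, y, z}.

P' ::= λ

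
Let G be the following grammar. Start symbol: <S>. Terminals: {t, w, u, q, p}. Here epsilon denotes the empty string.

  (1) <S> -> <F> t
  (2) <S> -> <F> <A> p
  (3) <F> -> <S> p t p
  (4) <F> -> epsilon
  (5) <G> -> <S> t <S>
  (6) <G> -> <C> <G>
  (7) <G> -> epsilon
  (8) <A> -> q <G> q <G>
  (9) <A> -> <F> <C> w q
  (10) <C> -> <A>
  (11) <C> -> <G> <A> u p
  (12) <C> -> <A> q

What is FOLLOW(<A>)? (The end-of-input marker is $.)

{p, q, t, u, w}

FIRST(<S>): from <S>-><F> t we get {q, t}; from <S>-><F> <A> p we get {q, t}. So FIRST(<S>) = {q, t}.
FIRST(<F>): from <F>-><S> p t p we get {q, t}; from <F>->epsilon we get {epsilon}. So FIRST(<F>) = {epsilon, q, t}.
FIRST(<G>): from <G>-><S> t <S> we get {q, t}; from <G>-><C> <G> we get {q, t}; from <G>->epsilon we get {epsilon}. So FIRST(<G>) = {epsilon, q, t}.
FIRST(<A>): from <A>->q <G> q <G> we get {q}; from <A>-><F> <C> w q we get {q, t}. So FIRST(<A>) = {q, t}.
FIRST(<C>): from <C>-><A> we get {q, t}; from <C>-><G> <A> u p we get {q, t}; from <C>-><A> q we get {q, t}. So FIRST(<C>) = {q, t}.
FOLLOW(<S>) includes $ since <S> is the start symbol.
FOLLOW(<F>): in <S>-><F> t, <F> is followed by t with FIRST {t}; in <S>-><F> <A> p, <F> is followed by <A> p with FIRST {q, t}; in <A>-><F> <C> w q, <F> is followed by <C> w q with FIRST {q, t}. Thus FOLLOW(<F>) = {q, t}.
FOLLOW(<S>): in <F>-><S> p t p, <S> is followed by p t p with FIRST {p}; in <G>-><S> t <S> (occurrence 1), <S> is followed by t <S> with FIRST {t}; in <G>-><S> t <S> (occurrence 2), the suffix after <S> is empty, so FOLLOW(<S>) ⊇ FOLLOW(<G>) = {p, q, t, u, w}. Thus FOLLOW(<S>) = {$, p, q, t, u, w}.
FOLLOW(<G>): in <G>-><C> <G>, the suffix after <G> is empty (adds nothing new); in <A>->q <G> q <G> (occurrence 1), <G> is followed by q <G> with FIRST {q}; in <A>->q <G> q <G> (occurrence 2), the suffix after <G> is empty, so FOLLOW(<G>) ⊇ FOLLOW(<A>) = {p, q, t, u, w}; in <C>-><G> <A> u p, <G> is followed by <A> u p with FIRST {q, t}. Thus FOLLOW(<G>) = {p, q, t, u, w}.
FOLLOW(<C>): in <G>-><C> <G>, <C> is followed by <G> with FIRST {epsilon, q, t}; in <G>-><C> <G>, the suffix after <C> is nullable, so FOLLOW(<C>) ⊇ FOLLOW(<G>) = {p, q, t, u, w}; in <A>-><F> <C> w q, <C> is followed by w q with FIRST {w}. Thus FOLLOW(<C>) = {p, q, t, u, w}.
FOLLOW(<A>): in <S>-><F> <A> p, <A> is followed by p with FIRST {p}; in <C>-><A>, the suffix after <A> is empty, so FOLLOW(<A>) ⊇ FOLLOW(<C>) = {p, q, t, u, w}; in <C>-><G> <A> u p, <A> is followed by u p with FIRST {u}; in <C>-><A> q, <A> is followed by q with FIRST {q}. Thus FOLLOW(<A>) = {p, q, t, u, w}.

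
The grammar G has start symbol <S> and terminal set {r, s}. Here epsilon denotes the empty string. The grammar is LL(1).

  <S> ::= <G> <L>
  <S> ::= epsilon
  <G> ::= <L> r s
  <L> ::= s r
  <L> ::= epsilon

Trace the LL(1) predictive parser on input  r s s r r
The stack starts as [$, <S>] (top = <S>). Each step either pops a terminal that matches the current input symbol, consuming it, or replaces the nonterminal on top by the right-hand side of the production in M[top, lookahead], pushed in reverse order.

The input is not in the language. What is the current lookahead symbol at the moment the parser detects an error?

r

     Stack          Input        Action
  1  $ <S>          r s s r r $  expand <S> ::= <G> <L>
  2  $ <L> <G>      r s s r r $  expand <G> ::= <L> r s
  3  $ <L> s r <L>  r s s r r $  expand <L> ::= epsilon
  4  $ <L> s r      r s s r r $  match r
  5  $ <L> s        s s r r $    match s
  6  $ <L>          s r r $      expand <L> ::= s r
  7  $ r s          s r r $      match s
  8  $ r            r r $        match r
  9  $              r $          error: stack empty but input remains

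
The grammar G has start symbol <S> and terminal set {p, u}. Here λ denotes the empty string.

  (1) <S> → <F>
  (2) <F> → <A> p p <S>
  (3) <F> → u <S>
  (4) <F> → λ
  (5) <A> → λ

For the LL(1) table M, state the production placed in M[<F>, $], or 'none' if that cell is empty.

FIRST(<A>): from <A>→λ we get {λ}. So FIRST(<A>) = {λ}.
FIRST(<F>): from <F>→<A> p p <S> we get {p}; from <F>→u <S> we get {u}; from <F>→λ we get {λ}. So FIRST(<F>) = {λ, p, u}.
FIRST(<S>): from <S>→<F> we get {λ, p, u}. So FIRST(<S>) = {λ, p, u}.
FOLLOW(<S>) includes $ since <S> is the start symbol.
FOLLOW(<S>): in <F>→<A> p p <S>, the suffix after <S> is empty, so FOLLOW(<S>) ⊇ FOLLOW(<F>) = {$}; in <F>→u <S>, the suffix after <S> is empty, so FOLLOW(<S>) ⊇ FOLLOW(<F>) = {$}. Thus FOLLOW(<S>) = {$}.
FOLLOW(<F>): in <S>→<F>, the suffix after <F> is empty, so FOLLOW(<F>) ⊇ FOLLOW(<S>) = {$}. Thus FOLLOW(<F>) = {$}.
For <F> → <A> p p <S>: FIRST(<A> p p <S>) = {p}, so it goes in M[<F>, t] for t ∈ {p}.
For <F> → u <S>: FIRST(u <S>) = {u}, so it goes in M[<F>, t] for t ∈ {u}.
For <F> → λ: FIRST(λ) = {λ}, so it goes in M[<F>, t] for t ∈ {}; since λ ∈ FIRST, also for every t ∈ FOLLOW(<F>) = {$}.

<F> → λ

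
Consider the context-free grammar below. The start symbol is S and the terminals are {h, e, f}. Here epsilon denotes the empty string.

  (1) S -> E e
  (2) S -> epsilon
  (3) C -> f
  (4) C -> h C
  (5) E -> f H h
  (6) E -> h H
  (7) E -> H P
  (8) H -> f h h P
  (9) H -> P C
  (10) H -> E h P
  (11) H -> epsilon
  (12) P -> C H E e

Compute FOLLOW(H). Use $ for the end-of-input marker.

{e, f, h}

FIRST(C): from C->f we get {f}; from C->h C we get {h}. So FIRST(C) = {f, h}.
FIRST(P): from P->C H E e we get {f, h}. So FIRST(P) = {f, h}.
FIRST(S): from S->E e we get {f, h}; from S->epsilon we get {epsilon}. So FIRST(S) = {epsilon, f, h}.
FIRST(E): from E->f H h we get {f}; from E->h H we get {h}; from E->H P we get {f, h}. So FIRST(E) = {f, h}.
FIRST(H): from H->f h h P we get {f}; from H->P C we get {f, h}; from H->E h P we get {f, h}; from H->epsilon we get {epsilon}. So FIRST(H) = {epsilon, f, h}.
FOLLOW(S) includes $ since S is the start symbol.
FOLLOW(S): S appears on no right-hand side. Thus FOLLOW(S) = {$}.
FOLLOW(E): in S->E e, E is followed by e with FIRST {e}; in H->E h P, E is followed by h P with FIRST {h}; in P->C H E e, E is followed by e with FIRST {e}. Thus FOLLOW(E) = {e, h}.
FOLLOW(H): in E->f H h, H is followed by h with FIRST {h}; in E->h H, the suffix after H is empty, so FOLLOW(H) ⊇ FOLLOW(E) = {e, h}; in E->H P, H is followed by P with FIRST {f, h}; in P->C H E e, H is followed by E e with FIRST {f, h}. Thus FOLLOW(H) = {e, f, h}.
FOLLOW(C): in C->h C, the suffix after C is empty (adds nothing new); in H->P C, the suffix after C is empty, so FOLLOW(C) ⊇ FOLLOW(H) = {e, f, h}; in P->C H E e, C is followed by H E e with FIRST {f, h}. Thus FOLLOW(C) = {e, f, h}.
FOLLOW(P): in E->H P, the suffix after P is empty, so FOLLOW(P) ⊇ FOLLOW(E) = {e, h}; in H->f h h P, the suffix after P is empty, so FOLLOW(P) ⊇ FOLLOW(H) = {e, f, h}; in H->P C, P is followed by C with FIRST {f, h}; in H->E h P, the suffix after P is empty, so FOLLOW(P) ⊇ FOLLOW(H) = {e, f, h}. Thus FOLLOW(P) = {e, f, h}.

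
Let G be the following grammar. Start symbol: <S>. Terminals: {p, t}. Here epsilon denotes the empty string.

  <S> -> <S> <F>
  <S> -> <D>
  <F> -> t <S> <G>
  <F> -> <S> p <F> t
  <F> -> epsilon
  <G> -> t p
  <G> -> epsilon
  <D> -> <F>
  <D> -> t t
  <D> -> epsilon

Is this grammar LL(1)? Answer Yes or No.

No

FIRST(<S>) = {epsilon, p, t}
FIRST(<F>) = {epsilon, p, t}
FIRST(<G>) = {epsilon, t}
FIRST(<D>) = {epsilon, p, t}
FOLLOW(<S>) = {$, p, t}
FOLLOW(<F>) = {$, p, t}
FOLLOW(<G>) = {$, p, t}
FOLLOW(<D>) = {$, p, t}
Cell M[<D>, $] receives both <D> -> <F> and <D> -> epsilon — the grammar is not LL(1).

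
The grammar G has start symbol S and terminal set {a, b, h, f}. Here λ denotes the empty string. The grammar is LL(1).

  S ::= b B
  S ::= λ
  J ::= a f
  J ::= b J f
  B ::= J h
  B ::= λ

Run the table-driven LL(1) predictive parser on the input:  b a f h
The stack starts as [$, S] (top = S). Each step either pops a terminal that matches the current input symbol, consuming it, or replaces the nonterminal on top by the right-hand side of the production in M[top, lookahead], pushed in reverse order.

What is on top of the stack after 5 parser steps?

     Stack    Input      Action
  1  $ S      b a f h $  expand S ::= b B
  2  $ B b    b a f h $  match b
  3  $ B      a f h $    expand B ::= J h
  4  $ h J    a f h $    expand J ::= a f
  5  $ h f a  a f h $    match a
Stack after step 5: $ h f (top = f).

f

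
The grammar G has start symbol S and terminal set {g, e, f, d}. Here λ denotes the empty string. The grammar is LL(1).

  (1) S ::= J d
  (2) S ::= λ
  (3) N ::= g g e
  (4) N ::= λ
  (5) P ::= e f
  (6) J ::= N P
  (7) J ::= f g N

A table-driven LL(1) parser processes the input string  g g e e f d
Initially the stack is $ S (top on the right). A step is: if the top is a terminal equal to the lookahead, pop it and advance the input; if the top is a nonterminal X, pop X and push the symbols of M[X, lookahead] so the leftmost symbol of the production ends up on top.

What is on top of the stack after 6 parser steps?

step 1: stack=$ S  input=g g e e f d $  — expand S ::= J d
step 2: stack=$ d J  input=g g e e f d $  — expand J ::= N P
step 3: stack=$ d P N  input=g g e e f d $  — expand N ::= g g e
step 4: stack=$ d P e g g  input=g g e e f d $  — match g
step 5: stack=$ d P e g  input=g e e f d $  — match g
step 6: stack=$ d P e  input=e e f d $  — match e
Stack after step 6: $ d P (top = P).

P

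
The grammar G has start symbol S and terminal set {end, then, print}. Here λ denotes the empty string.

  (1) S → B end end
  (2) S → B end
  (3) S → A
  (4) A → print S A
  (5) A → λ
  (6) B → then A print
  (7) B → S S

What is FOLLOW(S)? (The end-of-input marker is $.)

{$, end, print, then}

FIRST(A) = {λ, print}
FIRST(S) = {λ, end, print, then}  (via B end end, B end, A)
FIRST(B) = {λ, end, print, then}  (via S S)
FOLLOW(S) includes $ since S is the start symbol.
FOLLOW(B): in S→B end end, B is followed by end end with FIRST {end}; in S→B end, B is followed by end with FIRST {end}. Thus FOLLOW(B) = {end}.
FOLLOW(S): in A→print S A, S is followed by A with FIRST {λ, print}; in A→print S A, the suffix after S is nullable, so FOLLOW(S) ⊇ FOLLOW(A) = {$, end, print, then}; in B→S S (occurrence 1), S is followed by S with FIRST {λ, end, print, then}; in B→S S (occurrence 1), the suffix after S is nullable, so FOLLOW(S) ⊇ FOLLOW(B) = {end}; in B→S S (occurrence 2), the suffix after S is empty, so FOLLOW(S) ⊇ FOLLOW(B) = {end}. Thus FOLLOW(S) = {$, end, print, then}.
FOLLOW(A): in S→A, the suffix after A is empty, so FOLLOW(A) ⊇ FOLLOW(S) = {$, end, print, then}; in A→print S A, the suffix after A is empty (adds nothing new); in B→then A print, A is followed by print with FIRST {print}. Thus FOLLOW(A) = {$, end, print, then}.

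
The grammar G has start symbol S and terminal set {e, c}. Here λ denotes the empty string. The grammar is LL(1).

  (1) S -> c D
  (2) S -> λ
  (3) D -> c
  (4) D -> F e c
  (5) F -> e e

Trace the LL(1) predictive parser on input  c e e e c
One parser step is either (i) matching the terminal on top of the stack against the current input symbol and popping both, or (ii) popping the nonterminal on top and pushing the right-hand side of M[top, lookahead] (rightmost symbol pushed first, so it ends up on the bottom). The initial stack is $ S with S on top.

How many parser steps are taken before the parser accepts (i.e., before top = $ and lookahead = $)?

step 1: stack=$ S  input=c e e e c $  — expand S -> c D
step 2: stack=$ D c  input=c e e e c $  — match c
step 3: stack=$ D  input=e e e c $  — expand D -> F e c
step 4: stack=$ c e F  input=e e e c $  — expand F -> e e
step 5: stack=$ c e e e  input=e e e c $  — match e
step 6: stack=$ c e e  input=e e c $  — match e
step 7: stack=$ c e  input=e c $  — match e
step 8: stack=$ c  input=c $  — match c
Accept reached after 8 steps.

8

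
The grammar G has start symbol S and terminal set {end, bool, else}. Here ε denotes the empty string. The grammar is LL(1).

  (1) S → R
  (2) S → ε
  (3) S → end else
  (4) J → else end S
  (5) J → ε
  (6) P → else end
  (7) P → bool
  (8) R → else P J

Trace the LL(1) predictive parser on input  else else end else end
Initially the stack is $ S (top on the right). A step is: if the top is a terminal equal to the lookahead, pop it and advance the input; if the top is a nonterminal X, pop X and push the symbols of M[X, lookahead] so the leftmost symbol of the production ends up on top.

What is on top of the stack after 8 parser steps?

step 1: stack=$ S  input=else else end else end $  — expand S → R
step 2: stack=$ R  input=else else end else end $  — expand R → else P J
step 3: stack=$ J P else  input=else else end else end $  — match else
step 4: stack=$ J P  input=else end else end $  — expand P → else end
step 5: stack=$ J end else  input=else end else end $  — match else
step 6: stack=$ J end  input=end else end $  — match end
step 7: stack=$ J  input=else end $  — expand J → else end S
step 8: stack=$ S end else  input=else end $  — match else
Stack after step 8: $ S end (top = end).

end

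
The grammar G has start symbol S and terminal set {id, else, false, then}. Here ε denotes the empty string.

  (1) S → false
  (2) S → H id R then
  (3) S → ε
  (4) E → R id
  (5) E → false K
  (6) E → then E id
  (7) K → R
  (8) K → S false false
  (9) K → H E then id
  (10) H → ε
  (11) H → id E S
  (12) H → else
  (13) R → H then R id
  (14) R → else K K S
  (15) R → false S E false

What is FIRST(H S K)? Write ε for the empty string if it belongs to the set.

FIRST(H) = {ε, else, id}
FIRST(S) = {ε, else, false, id}  (via H id R then)
FIRST(R) = {else, false, id, then}  (via H then R id)
FIRST(E) = {else, false, id, then}  (via R id)
FIRST(K) = {else, false, id, then}  (via R, S false false, H E then id)
FIRST(H S K): take FIRST of each symbol in turn, carrying on past any symbol whose FIRST contains ε; result {else, false, id, then}.

{else, false, id, then}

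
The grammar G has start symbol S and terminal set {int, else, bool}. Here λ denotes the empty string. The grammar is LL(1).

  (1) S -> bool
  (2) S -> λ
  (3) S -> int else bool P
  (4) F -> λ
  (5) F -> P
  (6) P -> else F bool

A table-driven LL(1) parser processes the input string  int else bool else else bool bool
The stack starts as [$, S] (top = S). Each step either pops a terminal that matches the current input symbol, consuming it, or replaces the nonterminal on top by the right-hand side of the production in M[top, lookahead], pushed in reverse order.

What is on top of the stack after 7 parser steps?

     Stack              Input                                Action
  1  $ S                int else bool else else bool bool $  expand S -> int else bool P
  2  $ P bool else int  int else bool else else bool bool $  match int
  3  $ P bool else      else bool else else bool bool $      match else
  4  $ P bool           bool else else bool bool $           match bool
  5  $ P                else else bool bool $                expand P -> else F bool
  6  $ bool F else      else else bool bool $                match else
  7  $ bool F           else bool bool $                     expand F -> P
Stack after step 7: $ bool P (top = P).

P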